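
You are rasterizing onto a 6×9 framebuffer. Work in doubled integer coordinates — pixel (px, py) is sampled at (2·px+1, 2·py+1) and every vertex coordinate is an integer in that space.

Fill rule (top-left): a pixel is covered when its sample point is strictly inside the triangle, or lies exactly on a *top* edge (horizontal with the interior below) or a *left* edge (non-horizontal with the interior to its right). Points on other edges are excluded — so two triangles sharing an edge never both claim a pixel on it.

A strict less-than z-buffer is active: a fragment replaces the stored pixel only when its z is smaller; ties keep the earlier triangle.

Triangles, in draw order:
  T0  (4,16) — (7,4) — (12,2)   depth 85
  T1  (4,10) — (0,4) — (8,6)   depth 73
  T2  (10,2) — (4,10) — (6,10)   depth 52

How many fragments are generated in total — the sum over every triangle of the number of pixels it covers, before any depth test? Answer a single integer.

T0:
  2·area = 54
  edge (4, 16)→(7, 4): d=(3,-12) top-left  bias=+0
  edge (7, 4)→(12, 2): d=(5,-2) top-left  bias=+0
  edge (12, 2)→(4, 16): d=(-8,14) right/bottom  bias=-1
    (5,1)@(11, 3): e=[45,3,6] → X
    (3,2)@(7, 5): e=[3,5,46] → X
    (4,2)@(9, 5): e=[27,9,18] → X
    (5,2)@(11, 5): e=[51,13,-10] → .
    (3,3)@(7, 7): e=[9,15,30] → X
    (5,3)@(11, 7): e=[57,23,-26] → .
    (3,4)@(7, 9): e=[15,25,14] → X
    (4,4)@(9, 9): e=[39,29,-14] → .
    (3,5)@(7, 11): e=[21,35,-2] → .
    (2,6)@(5, 13): e=[3,41,10] → X
    (3,6)@(7, 13): e=[27,45,-18] → .
    (2,7)@(5, 15): e=[9,51,-6] → .
  covered (7 px):
    . . . . . .
    . . . . . X
    . . . X X .
    . . . X X .
    . . . X . .
    . . . . . .
    . . X . . .
    . . . . . .
    . . . . . .
T1:
  2·area = 40
  edge (4, 10)→(0, 4): d=(-4,-6) top-left  bias=+0
  edge (0, 4)→(8, 6): d=(8,2) right/bottom  bias=-1
  edge (8, 6)→(4, 10): d=(-4,4) right/bottom  bias=-1
    (5,1)@(11, 3): e=[70,-30,0] → .  [on edge]
    (0,2)@(1, 5): e=[2,6,32] → X
    (1,2)@(3, 5): e=[14,2,24] → X
    (2,2)@(5, 5): e=[26,-2,16] → .
    (4,2)@(9, 5): e=[50,-10,0] → .  [on edge]
    (0,3)@(1, 7): e=[-6,22,24] → .
    (1,3)@(3, 7): e=[6,18,16] → X
    (2,3)@(5, 7): e=[18,14,8] → X
    (3,3)@(7, 7): e=[30,10,0] → .  [on edge]
    (1,4)@(3, 9): e=[-2,34,8] → .
    (2,4)@(5, 9): e=[10,30,0] → .  [on edge]
    (1,5)@(3, 11): e=[-10,50,0] → .  [on edge]
    (0,6)@(1, 13): e=[-30,70,0] → .  [on edge]
  covered (4 px):
    . . . . . .
    . . . . . .
    X X . . . .
    . X X . . .
    . . . . . .
    . . . . . .
    . . . . . .
    . . . . . .
    . . . . . .
T2:
  2·area = 16  (B↔C swapped to make it positive)
  edge (10, 2)→(6, 10): d=(-4,8) right/bottom  bias=-1
  edge (6, 10)→(4, 10): d=(-2,0) right/bottom  bias=-1
  edge (4, 10)→(10, 2): d=(6,-8) top-left  bias=+0
    (3,3)@(7, 7): e=[4,6,6] → X
    (4,3)@(9, 7): e=[-12,6,22] → .
    (2,4)@(5, 9): e=[12,2,2] → X
    (3,4)@(7, 9): e=[-4,2,18] → .
    (2,5)@(5, 11): e=[4,-2,14] → .
  covered (2 px):
    . . . . . .
    . . . . . .
    . . . . . .
    . . . X . .
    . . X . . .
    . . . . . .
    . . . . . .
    . . . . . .
    . . . . . .

Final: 13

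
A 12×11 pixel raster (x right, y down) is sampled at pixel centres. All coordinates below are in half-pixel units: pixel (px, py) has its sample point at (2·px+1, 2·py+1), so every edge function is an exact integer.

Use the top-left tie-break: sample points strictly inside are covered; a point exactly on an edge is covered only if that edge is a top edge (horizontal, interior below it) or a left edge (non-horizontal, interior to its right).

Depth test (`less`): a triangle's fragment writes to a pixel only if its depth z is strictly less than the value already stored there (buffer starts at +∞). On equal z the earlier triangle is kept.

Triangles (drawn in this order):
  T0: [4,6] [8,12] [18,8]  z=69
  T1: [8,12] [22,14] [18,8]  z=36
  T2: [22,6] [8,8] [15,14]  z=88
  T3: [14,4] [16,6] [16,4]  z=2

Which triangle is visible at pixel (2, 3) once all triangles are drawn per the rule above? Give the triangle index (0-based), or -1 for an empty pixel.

T0:
  2·area = 76  (B↔C swapped to make it positive)
  edge (4, 6)→(18, 8): d=(14,2) right/bottom  bias=-1
  edge (18, 8)→(8, 12): d=(-10,4) right/bottom  bias=-1
  edge (8, 12)→(4, 6): d=(-4,-6) top-left  bias=+0
    (2,3)@(5, 7): e=[12,62,2] → X
    (3,3)@(7, 7): e=[8,54,14] → X
    (4,3)@(9, 7): e=[4,46,26] → X
    (5,3)@(11, 7): e=[0,38,38] → .  [on edge]
    (2,4)@(5, 9): e=[40,42,-6] → .
    (3,4)@(7, 9): e=[36,34,6] → X
    (5,4)@(11, 9): e=[28,18,30] → X
    (6,4)@(13, 9): e=[24,10,42] → X
    (7,4)@(15, 9): e=[20,2,54] → X
    (8,4)@(17, 9): e=[16,-6,66] → .
    (3,5)@(7, 11): e=[64,14,-2] → .
    (4,5)@(9, 11): e=[60,6,10] → X
  covered (9 px):
    . . . . . . . . . . . .
    . . . . . . . . . . . .
    . . . . . . . . . . . .
    . . X X X . . . . . . .
    . . . X X X X X . . . .
    . . . . X . . . . . . .
    . . . . . . . . . . . .
    . . . . . . . . . . . .
    . . . . . . . . . . . .
    . . . . . . . . . . . .
    . . . . . . . . . . . .
T1:
  2·area = 76  (B↔C swapped to make it positive)
  edge (8, 12)→(18, 8): d=(10,-4) top-left  bias=+0
  edge (18, 8)→(22, 14): d=(4,6) right/bottom  bias=-1
  edge (22, 14)→(8, 12): d=(-14,-2) top-left  bias=+0
    (8,4)@(17, 9): e=[6,10,60] → X
    (9,4)@(19, 9): e=[14,-2,64] → .
    (0,5)@(1, 11): e=[-38,114,0] → .  [on edge]
    (5,5)@(11, 11): e=[2,54,20] → X
    (6,5)@(13, 11): e=[10,42,24] → X
    (7,5)@(15, 11): e=[18,30,28] → X
    (9,5)@(19, 11): e=[34,6,36] → X
    (10,5)@(21, 11): e=[42,-6,40] → .
    (5,6)@(11, 13): e=[22,62,-8] → .
    (6,6)@(13, 13): e=[30,50,-4] → .
    (7,6)@(15, 13): e=[38,38,0] → X  [on edge]
    (10,6)@(21, 13): e=[62,2,12] → X
  covered (10 px):
    . . . . . . . . . . . .
    . . . . . . . . . . . .
    . . . . . . . . . . . .
    . . . . . . . . . . . .
    . . . . . . . . X . . .
    . . . . . X X X X X . .
    . . . . . . . X X X X .
    . . . . . . . . . . . .
    . . . . . . . . . . . .
    . . . . . . . . . . . .
    . . . . . . . . . . . .
T2:
  2·area = 98  (B↔C swapped to make it positive)
  edge (22, 6)→(15, 14): d=(-7,8) right/bottom  bias=-1
  edge (15, 14)→(8, 8): d=(-7,-6) top-left  bias=+0
  edge (8, 8)→(22, 6): d=(14,-2) top-left  bias=+0
    (7,3)@(15, 7): e=[49,49,0] → X  [on edge]
    (8,3)@(17, 7): e=[33,61,4] → X
    (9,3)@(19, 7): e=[17,73,8] → X
    (10,3)@(21, 7): e=[1,85,12] → X
    (11,3)@(23, 7): e=[-15,97,16] → .
    (0,4)@(1, 9): e=[147,-49,0] → .  [on edge]
    (5,4)@(11, 9): e=[67,11,20] → X
    (6,4)@(13, 9): e=[51,23,24] → X
    (10,4)@(21, 9): e=[-13,71,40] → .
    (5,5)@(11, 11): e=[53,-3,48] → .
    (6,5)@(13, 11): e=[37,9,52] → X
    (9,5)@(19, 11): e=[-11,45,64] → .
  covered (13 px):
    . . . . . . . . . . . .
    . . . . . . . . . . . .
    . . . . . . . . . . . .
    . . . . . . . X X X X .
    . . . . . X X X X X . .
    . . . . . . X X X . . .
    . . . . . . . X . . . .
    . . . . . . . . . . . .
    . . . . . . . . . . . .
    . . . . . . . . . . . .
    . . . . . . . . . . . .
T3:
  2·area = 4  (B↔C swapped to make it positive)
  edge (14, 4)→(16, 4): d=(2,0) top-left  bias=+0
  edge (16, 4)→(16, 6): d=(0,2) right/bottom  bias=-1
  edge (16, 6)→(14, 4): d=(-2,-2) top-left  bias=+0
    (5,0)@(11, 1): e=[-6,10,0] → .  [on edge]
    (6,1)@(13, 3): e=[-2,6,0] → .  [on edge]
    (7,2)@(15, 5): e=[2,2,0] → X  [on edge]
    (8,2)@(17, 5): e=[2,-2,4] → .
    (7,3)@(15, 7): e=[6,2,-4] → .
    (8,3)@(17, 7): e=[6,-2,0] → .  [on edge]
    (9,4)@(19, 9): e=[10,-6,0] → .  [on edge]
    (10,5)@(21, 11): e=[14,-10,0] → .  [on edge]
    (11,6)@(23, 13): e=[18,-14,0] → .  [on edge]
  covered (1 px):
    . . . . . . . . . . . .
    . . . . . . . . . . . .
    . . . . . . . X . . . .
    . . . . . . . . . . . .
    . . . . . . . . . . . .
    . . . . . . . . . . . .
    . . . . . . . . . . . .
    . . . . . . . . . . . .
    . . . . . . . . . . . .
    . . . . . . . . . . . .
    . . . . . . . . . . . .

Z-buffer (winner per pixel, '.' = empty):
  . . . . . . . . . . . .
  . . . . . . . . . . . .
  . . . . . . . 3 . . . .
  . . 0 0 0 . . 2 2 2 2 .
  . . . 0 0 0 0 0 1 2 . .
  . . . . 0 1 1 1 1 1 . .
  . . . . . . . 1 1 1 1 .
  . . . . . . . . . . . .
  . . . . . . . . . . . .
  . . . . . . . . . . . .
  . . . . . . . . . . . .

Result: 0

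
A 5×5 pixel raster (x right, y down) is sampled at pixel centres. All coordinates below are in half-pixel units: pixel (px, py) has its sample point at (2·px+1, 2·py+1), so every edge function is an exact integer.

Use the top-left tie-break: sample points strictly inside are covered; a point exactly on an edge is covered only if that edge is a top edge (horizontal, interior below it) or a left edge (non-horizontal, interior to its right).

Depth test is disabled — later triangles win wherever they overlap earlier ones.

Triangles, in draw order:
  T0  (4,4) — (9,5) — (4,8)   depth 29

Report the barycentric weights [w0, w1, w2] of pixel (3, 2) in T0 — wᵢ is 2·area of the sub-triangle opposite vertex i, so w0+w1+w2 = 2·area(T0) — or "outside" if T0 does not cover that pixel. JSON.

T0:
  2·area = 20
  edge (4, 4)→(9, 5): d=(5,1) right/bottom  bias=-1
  edge (9, 5)→(4, 8): d=(-5,3) right/bottom  bias=-1
  edge (4, 8)→(4, 4): d=(0,-4) top-left  bias=+0
    (2,2)@(5, 5): e=[4,12,4] → █
    (3,2)@(7, 5): e=[2,6,12] → █
    (4,2)@(9, 5): e=[0,0,20] → ·  [on edge]
    (2,3)@(5, 7): e=[14,2,4] → █
    (3,3)@(7, 7): e=[12,-4,12] → ·
    (2,4)@(5, 9): e=[24,-8,4] → ·
  covered (3 px):
    · · · · ·
    · · · · ·
    · · █ █ ·
    · · █ · ·
    · · · · ·

Final: [6,12,2]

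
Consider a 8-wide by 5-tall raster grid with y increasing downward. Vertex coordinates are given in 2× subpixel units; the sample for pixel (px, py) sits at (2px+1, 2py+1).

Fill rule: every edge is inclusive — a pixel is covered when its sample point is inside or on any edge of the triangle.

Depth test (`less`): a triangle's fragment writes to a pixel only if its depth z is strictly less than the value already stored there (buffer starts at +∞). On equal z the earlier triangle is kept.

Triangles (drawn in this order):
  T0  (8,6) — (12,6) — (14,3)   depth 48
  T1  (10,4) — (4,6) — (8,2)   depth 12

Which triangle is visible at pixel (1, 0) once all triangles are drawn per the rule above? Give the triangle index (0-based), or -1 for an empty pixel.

T0:
  2·area = 12  (B↔C swapped to make it positive)
  edge (8, 6)→(14, 3): d=(6,-3) inclusive
  edge (14, 3)→(12, 6): d=(-2,3) inclusive
  edge (12, 6)→(8, 6): d=(-4,0) inclusive
    (5,2)@(11, 5): e=[3,5,4] → X
    (6,2)@(13, 5): e=[9,-1,4] → .
    (5,3)@(11, 7): e=[15,1,-4] → .
  covered (1 px):
    . . . . . . . .
    . . . . . . . .
    . . . . . X . .
    . . . . . . . .
    . . . . . . . .
T1:
  2·area = 16
  edge (10, 4)→(4, 6): d=(-6,2) inclusive
  edge (4, 6)→(8, 2): d=(4,-4) inclusive
  edge (8, 2)→(10, 4): d=(2,2) inclusive
    (3,0)@(7, 1): e=[24,-8,0] → .  [on edge]
    (4,0)@(9, 1): e=[20,0,-4] → .  [on edge]
    (3,1)@(7, 3): e=[12,0,4] → X  [on edge]
    (4,1)@(9, 3): e=[8,8,0] → X  [on edge]
    (5,1)@(11, 3): e=[4,16,-4] → .
    (6,1)@(13, 3): e=[0,24,-8] → .  [on edge]
    (2,2)@(5, 5): e=[4,0,12] → X  [on edge]
    (3,2)@(7, 5): e=[0,8,8] → X  [on edge]
    (4,2)@(9, 5): e=[-4,16,4] → .
    (5,2)@(11, 5): e=[-8,24,0] → .  [on edge]
    (0,3)@(1, 7): e=[0,-8,24] → .  [on edge]
    (1,3)@(3, 7): e=[-4,0,20] → .  [on edge]
    (6,3)@(13, 7): e=[-24,40,0] → .  [on edge]
    (0,4)@(1, 9): e=[-12,0,28] → .  [on edge]
    (7,4)@(15, 9): e=[-40,56,0] → .  [on edge]
  covered (4 px):
    . . . . . . . .
    . . . X X . . .
    . . X X . . . .
    . . . . . . . .
    . . . . . . . .

Z-buffer (winner per pixel, '.' = empty):
  . . . . . . . .
  . . . 1 1 . . .
  . . 1 1 . 0 . .
  . . . . . . . .
  . . . . . . . .

Answer: -1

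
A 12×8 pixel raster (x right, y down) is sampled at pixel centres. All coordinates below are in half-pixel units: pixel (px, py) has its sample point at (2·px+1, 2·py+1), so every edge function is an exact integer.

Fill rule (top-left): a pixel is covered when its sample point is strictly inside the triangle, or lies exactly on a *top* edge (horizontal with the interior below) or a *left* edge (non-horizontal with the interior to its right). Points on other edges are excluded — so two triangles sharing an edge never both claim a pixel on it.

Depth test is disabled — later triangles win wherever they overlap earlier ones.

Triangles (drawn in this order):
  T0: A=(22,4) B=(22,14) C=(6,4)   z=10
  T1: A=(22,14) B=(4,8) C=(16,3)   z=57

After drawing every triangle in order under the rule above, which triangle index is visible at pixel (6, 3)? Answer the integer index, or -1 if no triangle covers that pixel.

T0:
  2·area = 160
  edge (22, 4)→(22, 14): d=(0,10) right/bottom  bias=-1
  edge (22, 14)→(6, 4): d=(-16,-10) top-left  bias=+0
  edge (6, 4)→(22, 4): d=(16,0) top-left  bias=+0
    (4,2)@(9, 5): e=[130,14,16] → #
    (5,2)@(11, 5): e=[110,34,16] → #
    (6,2)@(13, 5): e=[90,54,16] → #
    (7,2)@(15, 5): e=[70,74,16] → #
    (8,2)@(17, 5): e=[50,94,16] → #
    (9,2)@(19, 5): e=[30,114,16] → #
    (10,2)@(21, 5): e=[10,134,16] → #
    (11,2)@(23, 5): e=[-10,154,16] → ·
    (4,3)@(9, 7): e=[130,-18,48] → ·
    (5,3)@(11, 7): e=[110,2,48] → #
    (11,3)@(23, 7): e=[-10,122,48] → ·
    (5,4)@(11, 9): e=[110,-30,80] → ·
  covered (20 px):
    · · · · · · · · · · · ·
    · · · · · · · · · · · ·
    · · · · # # # # # # # ·
    · · · · · # # # # # # ·
    · · · · · · · # # # # ·
    · · · · · · · · · # # ·
    · · · · · · · · · · # ·
    · · · · · · · · · · · ·
T1:
  2·area = 162
  edge (22, 14)→(4, 8): d=(-18,-6) top-left  bias=+0
  edge (4, 8)→(16, 3): d=(12,-5) top-left  bias=+0
  edge (16, 3)→(22, 14): d=(6,11) right/bottom  bias=-1
    (6,2)@(13, 5): e=[108,9,45] → #
    (7,2)@(15, 5): e=[120,19,23] → #
    (8,2)@(17, 5): e=[132,29,1] → #
    (9,2)@(19, 5): e=[144,39,-21] → ·
    (0,3)@(1, 7): e=[0,-27,189] → ·  [on edge]
    (3,3)@(7, 7): e=[36,3,123] → #
    (4,3)@(9, 7): e=[48,13,101] → #
    (5,3)@(11, 7): e=[60,23,79] → #
    (9,3)@(19, 7): e=[108,63,-9] → ·
    (3,4)@(7, 9): e=[0,27,135] → #  [on edge]
    (9,4)@(19, 9): e=[72,87,3] → #
    (10,4)@(21, 9): e=[84,97,-19] → ·
    (6,5)@(13, 11): e=[0,81,81] → #  [on edge]
    (9,6)@(19, 13): e=[0,135,27] → #  [on edge]
  covered (22 px):
    · · · · · · · · · · · ·
    · · · · · · · · · · · ·
    · · · · · · # # # · · ·
    · · · # # # # # # · · ·
    · · · # # # # # # # · ·
    · · · · · · # # # # · ·
    · · · · · · · · · # # ·
    · · · · · · · · · · · ·

Z-buffer (winner per pixel, '.' = empty):
  . . . . . . . . . . . .
  . . . . . . . . . . . .
  . . . . 0 0 1 1 1 0 0 .
  . . . 1 1 1 1 1 1 0 0 .
  . . . 1 1 1 1 1 1 1 0 .
  . . . . . . 1 1 1 1 0 .
  . . . . . . . . . 1 1 .
  . . . . . . . . . . . .

Result: 1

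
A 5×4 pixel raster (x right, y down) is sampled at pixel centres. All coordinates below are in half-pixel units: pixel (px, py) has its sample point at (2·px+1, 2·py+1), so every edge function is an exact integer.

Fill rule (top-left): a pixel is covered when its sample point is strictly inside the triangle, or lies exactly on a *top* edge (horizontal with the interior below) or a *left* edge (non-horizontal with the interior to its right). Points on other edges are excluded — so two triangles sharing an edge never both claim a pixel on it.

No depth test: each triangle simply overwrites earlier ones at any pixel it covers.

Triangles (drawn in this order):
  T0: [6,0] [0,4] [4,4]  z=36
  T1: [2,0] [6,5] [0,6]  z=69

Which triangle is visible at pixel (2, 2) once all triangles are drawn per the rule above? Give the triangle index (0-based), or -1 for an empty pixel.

T0:
  2·area = 16  (B↔C swapped to make it positive)
  edge (6, 0)→(4, 4): d=(-2,4) right/bottom  bias=-1
  edge (4, 4)→(0, 4): d=(-4,0) right/bottom  bias=-1
  edge (0, 4)→(6, 0): d=(6,-4) top-left  bias=+0
    (2,0)@(5, 1): e=[2,12,2] → █
    (3,0)@(7, 1): e=[-6,12,10] → ·
    (1,1)@(3, 3): e=[6,4,6] → █
    (2,1)@(5, 3): e=[-2,4,14] → ·
    (1,2)@(3, 5): e=[2,-4,18] → ·
  covered (2 px):
    · · █ · ·
    · █ · · ·
    · · · · ·
    · · · · ·
T1:
  2·area = 34
  edge (2, 0)→(6, 5): d=(4,5) right/bottom  bias=-1
  edge (6, 5)→(0, 6): d=(-6,1) right/bottom  bias=-1
  edge (0, 6)→(2, 0): d=(2,-6) top-left  bias=+0
    (0,1)@(1, 3): e=[17,17,0] → █  [on edge]
    (1,1)@(3, 3): e=[7,15,12] → █
    (2,1)@(5, 3): e=[-3,13,24] → ·
    (0,2)@(1, 5): e=[25,5,4] → █
    (2,2)@(5, 5): e=[5,1,28] → █
    (3,2)@(7, 5): e=[-5,-1,40] → ·
    (0,3)@(1, 7): e=[33,-7,8] → ·
    (1,3)@(3, 7): e=[23,-9,20] → ·
    (2,3)@(5, 7): e=[13,-11,32] → ·
  covered (5 px):
    · · · · ·
    █ █ · · ·
    █ █ █ · ·
    · · · · ·

Z-buffer (winner per pixel, '.' = empty):
  . . 0 . .
  1 1 . . .
  1 1 1 . .
  . . . . .

Final: 1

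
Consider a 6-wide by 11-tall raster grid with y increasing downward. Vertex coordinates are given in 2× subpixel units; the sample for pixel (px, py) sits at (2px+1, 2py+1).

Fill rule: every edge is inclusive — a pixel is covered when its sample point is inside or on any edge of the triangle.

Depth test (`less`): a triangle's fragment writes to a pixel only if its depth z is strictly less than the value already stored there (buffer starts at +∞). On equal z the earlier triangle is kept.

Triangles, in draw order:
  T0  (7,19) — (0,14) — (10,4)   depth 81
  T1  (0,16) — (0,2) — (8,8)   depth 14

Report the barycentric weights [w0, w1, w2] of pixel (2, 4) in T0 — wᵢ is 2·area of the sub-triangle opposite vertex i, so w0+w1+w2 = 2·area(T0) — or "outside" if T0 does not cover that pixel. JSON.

T0:
  2·area = 120
  edge (7, 19)→(0, 14): d=(-7,-5) inclusive
  edge (0, 14)→(10, 4): d=(10,-10) inclusive
  edge (10, 4)→(7, 19): d=(-3,15) inclusive
    (5,1)@(11, 3): e=[132,0,-12] → .  [on edge]
    (4,2)@(9, 5): e=[108,0,12] → X  [on edge]
    (5,2)@(11, 5): e=[118,20,-18] → .
    (3,3)@(7, 7): e=[84,0,36] → X  [on edge]
    (5,3)@(11, 7): e=[104,40,-24] → .
    (2,4)@(5, 9): e=[60,0,60] → X  [on edge]
    (4,4)@(9, 9): e=[80,40,0] → X  [on edge]
    (5,4)@(11, 9): e=[90,60,-30] → .
    (1,5)@(3, 11): e=[36,0,84] → X  [on edge]
    (4,5)@(9, 11): e=[66,60,-6] → .
    (0,6)@(1, 13): e=[12,0,108] → X  [on edge]
    (4,6)@(9, 13): e=[52,80,-12] → .
    (3,9)@(7, 19): e=[0,120,0] → X  [on edge]
  covered (19 px):
    . . . . . .
    . . . . . .
    . . . . X .
    . . . X X .
    . . X X X .
    . X X X . .
    X X X X . .
    . X X X . .
    . . X X . .
    . . . X . .
    . . . . . .
T1:
  2·area = 112
  edge (0, 16)→(0, 2): d=(0,-14) inclusive
  edge (0, 2)→(8, 8): d=(8,6) inclusive
  edge (8, 8)→(0, 16): d=(-8,8) inclusive
    (0,1)@(1, 3): e=[14,2,96] → X
    (1,1)@(3, 3): e=[42,-10,80] → .
    (0,2)@(1, 5): e=[14,18,80] → X
    (1,2)@(3, 5): e=[42,6,64] → X
    (2,2)@(5, 5): e=[70,-6,48] → .
    (5,2)@(11, 5): e=[154,-42,0] → .  [on edge]
    (0,3)@(1, 7): e=[14,34,64] → X
    (2,3)@(5, 7): e=[70,10,32] → X
    (3,3)@(7, 7): e=[98,-2,16] → .
    (4,3)@(9, 7): e=[126,-14,0] → .  [on edge]
    (0,4)@(1, 9): e=[14,50,48] → X
    (3,4)@(7, 9): e=[98,14,0] → X  [on edge]
    (2,5)@(5, 11): e=[70,42,0] → X  [on edge]
    (1,6)@(3, 13): e=[42,70,0] → X  [on edge]
    (0,7)@(1, 15): e=[14,98,0] → X  [on edge]
  covered (16 px):
    . . . . . .
    X . . . . .
    X X . . . .
    X X X . . .
    X X X X . .
    X X X . . .
    X X . . . .
    X . . . . .
    . . . . . .
    . . . . . .
    . . . . . .

Result: [0,60,60]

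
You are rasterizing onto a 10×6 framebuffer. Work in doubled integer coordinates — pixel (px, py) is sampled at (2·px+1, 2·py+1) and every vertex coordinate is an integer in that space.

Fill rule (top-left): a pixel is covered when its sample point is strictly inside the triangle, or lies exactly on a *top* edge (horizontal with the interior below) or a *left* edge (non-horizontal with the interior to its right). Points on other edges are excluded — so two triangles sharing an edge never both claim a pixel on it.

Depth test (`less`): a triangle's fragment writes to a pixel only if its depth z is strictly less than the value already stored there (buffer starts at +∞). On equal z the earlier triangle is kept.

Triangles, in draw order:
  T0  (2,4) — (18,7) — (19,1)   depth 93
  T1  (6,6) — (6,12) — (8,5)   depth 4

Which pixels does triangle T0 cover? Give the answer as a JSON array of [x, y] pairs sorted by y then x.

T0:
  2·area = 99  (B↔C swapped to make it positive)
  edge (2, 4)→(19, 1): d=(17,-3) top-left  bias=+0
  edge (19, 1)→(18, 7): d=(-1,6) right/bottom  bias=-1
  edge (18, 7)→(2, 4): d=(-16,-3) top-left  bias=+0
    (9,0)@(19, 1): e=[0,0,99] → ·  [on edge]
    (4,1)@(9, 3): e=[4,58,37] → █
    (5,1)@(11, 3): e=[10,46,43] → █
    (6,1)@(13, 3): e=[16,34,49] → █
    (7,1)@(15, 3): e=[22,22,55] → █
    (8,1)@(17, 3): e=[28,10,61] → █
    (9,1)@(19, 3): e=[34,-2,67] → ·
    (4,2)@(9, 5): e=[38,56,5] → █
    (9,2)@(19, 5): e=[68,-4,35] → ·
    (4,3)@(9, 7): e=[72,54,-27] → ·
    (5,3)@(11, 7): e=[78,42,-21] → ·
    (6,3)@(13, 7): e=[84,30,-15] → ·
  covered (10 px):
    · · · · · · · · · ·
    · · · · █ █ █ █ █ ·
    · · · · █ █ █ █ █ ·
    · · · · · · · · · ·
    · · · · · · · · · ·
    · · · · · · · · · ·
T1:
  2·area = 12  (B↔C swapped to make it positive)
  edge (6, 6)→(8, 5): d=(2,-1) top-left  bias=+0
  edge (8, 5)→(6, 12): d=(-2,7) right/bottom  bias=-1
  edge (6, 12)→(6, 6): d=(0,-6) top-left  bias=+0
    (3,3)@(7, 7): e=[3,3,6] → █
    (4,3)@(9, 7): e=[5,-11,18] → ·
    (3,4)@(7, 9): e=[7,-1,6] → ·
  covered (1 px):
    · · · · · · · · · ·
    · · · · · · · · · ·
    · · · · · · · · · ·
    · · · █ · · · · · ·
    · · · · · · · · · ·
    · · · · · · · · · ·

Answer: [[4,1],[5,1],[6,1],[7,1],[8,1],[4,2],[5,2],[6,2],[7,2],[8,2]]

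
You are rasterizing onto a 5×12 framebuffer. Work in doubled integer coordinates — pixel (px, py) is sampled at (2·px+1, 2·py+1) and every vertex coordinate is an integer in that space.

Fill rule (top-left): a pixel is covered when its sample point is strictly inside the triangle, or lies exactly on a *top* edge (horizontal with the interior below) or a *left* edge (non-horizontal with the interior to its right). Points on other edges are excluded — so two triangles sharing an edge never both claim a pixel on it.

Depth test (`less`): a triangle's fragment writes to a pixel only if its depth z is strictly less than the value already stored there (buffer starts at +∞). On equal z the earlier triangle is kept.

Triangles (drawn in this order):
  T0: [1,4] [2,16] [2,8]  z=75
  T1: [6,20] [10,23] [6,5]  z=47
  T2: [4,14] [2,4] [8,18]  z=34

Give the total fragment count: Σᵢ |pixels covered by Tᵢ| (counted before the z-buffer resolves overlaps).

T0:
  2·area = 8  (B↔C swapped to make it positive)
  edge (1, 4)→(2, 8): d=(1,4) right/bottom  bias=-1
  edge (2, 8)→(2, 16): d=(0,8) right/bottom  bias=-1
  edge (2, 16)→(1, 4): d=(-1,-12) top-left  bias=+0
  covered (0 px):
    · · · · ·
    · · · · ·
    · · · · ·
    · · · · ·
    · · · · ·
    · · · · ·
    · · · · ·
    · · · · ·
    · · · · ·
    · · · · ·
    · · · · ·
    · · · · ·
T1:
  2·area = 60  (B↔C swapped to make it positive)
  edge (6, 20)→(6, 5): d=(0,-15) top-left  bias=+0
  edge (6, 5)→(10, 23): d=(4,18) right/bottom  bias=-1
  edge (10, 23)→(6, 20): d=(-4,-3) top-left  bias=+0
    (3,5)@(7, 11): e=[15,6,39] → █
    (4,5)@(9, 11): e=[45,-30,45] → ·
    (3,6)@(7, 13): e=[15,14,31] → █
    (4,6)@(9, 13): e=[45,-22,37] → ·
    (3,7)@(7, 15): e=[15,22,23] → █
    (4,7)@(9, 15): e=[45,-14,29] → ·
    (3,8)@(7, 17): e=[15,30,15] → █
    (4,8)@(9, 17): e=[45,-6,21] → ·
    (3,9)@(7, 19): e=[15,38,7] → █
    (4,9)@(9, 19): e=[45,2,13] → █
    (3,10)@(7, 21): e=[15,46,-1] → ·
    (4,10)@(9, 21): e=[45,10,5] → █
  covered (7 px):
    · · · · ·
    · · · · ·
    · · · · ·
    · · · · ·
    · · · · ·
    · · · █ ·
    · · · █ ·
    · · · █ ·
    · · · █ ·
    · · · █ █
    · · · · █
    · · · · ·
T2:
  2·area = 32
  edge (4, 14)→(2, 4): d=(-2,-10) top-left  bias=+0
  edge (2, 4)→(8, 18): d=(6,14) right/bottom  bias=-1
  edge (8, 18)→(4, 14): d=(-4,-4) top-left  bias=+0
    (1,3)@(3, 7): e=[4,4,24] → █
    (2,3)@(5, 7): e=[24,-24,32] → ·
    (1,4)@(3, 9): e=[0,16,16] → █  [on edge]
    (2,4)@(5, 9): e=[20,-12,24] → ·
    (0,5)@(1, 11): e=[-24,56,0] → ·  [on edge]
    (1,5)@(3, 11): e=[-4,28,8] → ·
    (2,5)@(5, 11): e=[16,0,16] → ·  [on edge]
    (1,6)@(3, 13): e=[-8,40,0] → ·  [on edge]
    (2,6)@(5, 13): e=[12,12,8] → █
    (3,6)@(7, 13): e=[32,-16,16] → ·
    (2,7)@(5, 15): e=[8,24,0] → █  [on edge]
    (3,7)@(7, 15): e=[28,-4,8] → ·
    (3,8)@(7, 17): e=[24,8,0] → █  [on edge]
    (2,9)@(5, 19): e=[0,48,-16] → ·  [on edge]
    (4,9)@(9, 19): e=[40,-8,0] → ·  [on edge]
  covered (5 px):
    · · · · ·
    · · · · ·
    · · · · ·
    · █ · · ·
    · █ · · ·
    · · · · ·
    · · █ · ·
    · · █ · ·
    · · · █ ·
    · · · · ·
    · · · · ·
    · · · · ·

Final: 12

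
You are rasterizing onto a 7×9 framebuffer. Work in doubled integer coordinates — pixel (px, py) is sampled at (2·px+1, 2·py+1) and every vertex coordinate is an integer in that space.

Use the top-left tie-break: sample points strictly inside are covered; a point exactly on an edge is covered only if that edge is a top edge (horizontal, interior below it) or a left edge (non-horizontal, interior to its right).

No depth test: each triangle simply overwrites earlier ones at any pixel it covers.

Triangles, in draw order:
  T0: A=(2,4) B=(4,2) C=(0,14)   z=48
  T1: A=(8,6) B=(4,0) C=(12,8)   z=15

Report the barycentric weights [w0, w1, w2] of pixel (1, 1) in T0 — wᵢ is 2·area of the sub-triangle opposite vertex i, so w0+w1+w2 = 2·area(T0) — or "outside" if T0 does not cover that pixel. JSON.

T0:
  2·area = 16
  edge (2, 4)→(4, 2): d=(2,-2) top-left  bias=+0
  edge (4, 2)→(0, 14): d=(-4,12) right/bottom  bias=-1
  edge (0, 14)→(2, 4): d=(2,-10) top-left  bias=+0
    (2,0)@(5, 1): e=[0,-8,24] → ·  [on edge]
    (1,1)@(3, 3): e=[0,8,8] → █  [on edge]
    (2,1)@(5, 3): e=[4,-16,28] → ·
    (0,2)@(1, 5): e=[0,24,-8] → ·  [on edge]
    (1,2)@(3, 5): e=[4,0,12] → ·  [on edge]
    (0,4)@(1, 9): e=[8,8,0] → █  [on edge]
    (1,4)@(3, 9): e=[12,-16,20] → ·
    (0,5)@(1, 11): e=[12,0,4] → ·  [on edge]
  covered (2 px):
    · · · · · · ·
    · █ · · · · ·
    · · · · · · ·
    · · · · · · ·
    █ · · · · · ·
    · · · · · · ·
    · · · · · · ·
    · · · · · · ·
    · · · · · · ·
T1:
  2·area = 16
  edge (8, 6)→(4, 0): d=(-4,-6) top-left  bias=+0
  edge (4, 0)→(12, 8): d=(8,8) right/bottom  bias=-1
  edge (12, 8)→(8, 6): d=(-4,-2) top-left  bias=+0
    (2,0)@(5, 1): e=[2,0,14] → ·  [on edge]
    (3,1)@(7, 3): e=[6,0,10] → ·  [on edge]
    (4,2)@(9, 5): e=[10,0,6] → ·  [on edge]
    (5,3)@(11, 7): e=[14,0,2] → ·  [on edge]
    (6,4)@(13, 9): e=[18,0,-2] → ·  [on edge]
  covered (0 px):
    · · · · · · ·
    · · · · · · ·
    · · · · · · ·
    · · · · · · ·
    · · · · · · ·
    · · · · · · ·
    · · · · · · ·
    · · · · · · ·
    · · · · · · ·

Result: [8,8,0]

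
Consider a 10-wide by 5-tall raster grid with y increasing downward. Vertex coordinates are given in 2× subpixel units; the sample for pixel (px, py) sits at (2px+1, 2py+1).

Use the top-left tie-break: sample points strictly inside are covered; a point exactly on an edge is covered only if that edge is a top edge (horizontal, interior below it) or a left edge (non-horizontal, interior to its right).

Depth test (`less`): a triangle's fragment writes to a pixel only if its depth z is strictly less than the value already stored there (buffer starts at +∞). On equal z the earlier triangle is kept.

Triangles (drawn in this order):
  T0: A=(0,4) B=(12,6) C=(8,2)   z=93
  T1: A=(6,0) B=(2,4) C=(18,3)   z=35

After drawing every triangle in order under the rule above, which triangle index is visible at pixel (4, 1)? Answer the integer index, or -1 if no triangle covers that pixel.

T0:
  2·area = 40  (B↔C swapped to make it positive)
  edge (0, 4)→(8, 2): d=(8,-2) top-left  bias=+0
  edge (8, 2)→(12, 6): d=(4,4) right/bottom  bias=-1
  edge (12, 6)→(0, 4): d=(-12,-2) top-left  bias=+0
    (3,0)@(7, 1): e=[-10,0,50] → ·  [on edge]
    (2,1)@(5, 3): e=[2,16,22] → █
    (3,1)@(7, 3): e=[6,8,26] → █
    (4,1)@(9, 3): e=[10,0,30] → ·  [on edge]
    (2,2)@(5, 5): e=[18,24,-2] → ·
    (3,2)@(7, 5): e=[22,16,2] → █
    (4,2)@(9, 5): e=[26,8,6] → █
    (5,2)@(11, 5): e=[30,0,10] → ·  [on edge]
    (3,3)@(7, 7): e=[38,24,-22] → ·
    (4,3)@(9, 7): e=[42,16,-18] → ·
    (6,3)@(13, 7): e=[50,0,-10] → ·  [on edge]
    (7,4)@(15, 9): e=[70,0,-30] → ·  [on edge]
  covered (4 px):
    · · · · · · · · · ·
    · · █ █ · · · · · ·
    · · · █ █ · · · · ·
    · · · · · · · · · ·
    · · · · · · · · · ·
T1:
  2·area = 60  (B↔C swapped to make it positive)
  edge (6, 0)→(18, 3): d=(12,3) right/bottom  bias=-1
  edge (18, 3)→(2, 4): d=(-16,1) right/bottom  bias=-1
  edge (2, 4)→(6, 0): d=(4,-4) top-left  bias=+0
    (2,0)@(5, 1): e=[15,45,0] → █  [on edge]
    (3,0)@(7, 1): e=[9,43,8] → █
    (4,0)@(9, 1): e=[3,41,16] → █
    (5,0)@(11, 1): e=[-3,39,24] → ·
    (1,1)@(3, 3): e=[45,15,0] → █  [on edge]
    (5,1)@(11, 3): e=[21,7,32] → █
    (6,1)@(13, 3): e=[15,5,40] → █
    (7,1)@(15, 3): e=[9,3,48] → █
    (8,1)@(17, 3): e=[3,1,56] → █
    (9,1)@(19, 3): e=[-3,-1,64] → ·
    (0,2)@(1, 5): e=[75,-15,0] → ·  [on edge]
    (1,2)@(3, 5): e=[69,-17,8] → ·
  covered (11 px):
    · · █ █ █ · · · · ·
    · █ █ █ █ █ █ █ █ ·
    · · · · · · · · · ·
    · · · · · · · · · ·
    · · · · · · · · · ·

Z-buffer (winner per pixel, '.' = empty):
  . . 1 1 1 . . . . .
  . 1 1 1 1 1 1 1 1 .
  . . . 0 0 . . . . .
  . . . . . . . . . .
  . . . . . . . . . .

Final: 1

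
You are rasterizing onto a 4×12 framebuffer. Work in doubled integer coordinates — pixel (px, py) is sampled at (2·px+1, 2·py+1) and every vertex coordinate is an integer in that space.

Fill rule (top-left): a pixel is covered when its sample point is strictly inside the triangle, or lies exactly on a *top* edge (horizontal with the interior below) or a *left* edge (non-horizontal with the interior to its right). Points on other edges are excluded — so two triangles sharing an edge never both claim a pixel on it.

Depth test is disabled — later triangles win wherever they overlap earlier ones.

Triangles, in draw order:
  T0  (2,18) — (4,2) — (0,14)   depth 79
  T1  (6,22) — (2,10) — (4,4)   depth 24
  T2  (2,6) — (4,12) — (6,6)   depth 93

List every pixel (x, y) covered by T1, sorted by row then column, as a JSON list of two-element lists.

T0:
  2·area = 40  (B↔C swapped to make it positive)
  edge (2, 18)→(0, 14): d=(-2,-4) top-left  bias=+0
  edge (0, 14)→(4, 2): d=(4,-12) top-left  bias=+0
  edge (4, 2)→(2, 18): d=(-2,16) right/bottom  bias=-1
    (1,2)@(3, 5): e=[30,0,10] → #  [on edge]
    (2,2)@(5, 5): e=[38,24,-22] → ·
    (1,3)@(3, 7): e=[26,8,6] → #
    (2,3)@(5, 7): e=[34,32,-26] → ·
    (1,4)@(3, 9): e=[22,16,2] → #
    (2,4)@(5, 9): e=[30,40,-30] → ·
    (0,5)@(1, 11): e=[10,0,30] → #  [on edge]
    (1,5)@(3, 11): e=[18,24,-2] → ·
    (0,6)@(1, 13): e=[6,8,26] → #
    (1,6)@(3, 13): e=[14,32,-6] → ·
    (0,7)@(1, 15): e=[2,16,22] → #
    (1,7)@(3, 15): e=[10,40,-10] → ·
  covered (6 px):
    · · · ·
    · · · ·
    · # · ·
    · # · ·
    · # · ·
    # · · ·
    # · · ·
    # · · ·
    · · · ·
    · · · ·
    · · · ·
    · · · ·
T1:
  2·area = 48
  edge (6, 22)→(2, 10): d=(-4,-12) top-left  bias=+0
  edge (2, 10)→(4, 4): d=(2,-6) top-left  bias=+0
  edge (4, 4)→(6, 22): d=(2,18) right/bottom  bias=-1
    (2,0)@(5, 1): e=[72,0,-24] → ·  [on edge]
    (0,3)@(1, 7): e=[0,-12,60] → ·  [on edge]
    (1,3)@(3, 7): e=[24,0,24] → #  [on edge]
    (2,3)@(5, 7): e=[48,12,-12] → ·
    (1,4)@(3, 9): e=[16,4,28] → #
    (2,4)@(5, 9): e=[40,16,-8] → ·
    (1,5)@(3, 11): e=[8,8,32] → #
    (2,5)@(5, 11): e=[32,20,-4] → ·
    (0,6)@(1, 13): e=[-24,0,72] → ·  [on edge]
    (1,6)@(3, 13): e=[0,12,36] → #  [on edge]
    (2,6)@(5, 13): e=[24,24,0] → ·  [on edge]
    (1,7)@(3, 15): e=[-8,16,40] → ·
    (2,9)@(5, 19): e=[0,36,12] → #  [on edge]
  covered (7 px):
    · · · ·
    · · · ·
    · · · ·
    · # · ·
    · # · ·
    · # · ·
    · # · ·
    · · # ·
    · · # ·
    · · # ·
    · · · ·
    · · · ·
T2:
  2·area = 24  (B↔C swapped to make it positive)
  edge (2, 6)→(6, 6): d=(4,0) top-left  bias=+0
  edge (6, 6)→(4, 12): d=(-2,6) right/bottom  bias=-1
  edge (4, 12)→(2, 6): d=(-2,-6) top-left  bias=+0
    (0,1)@(1, 3): e=[-12,36,0] → ·  [on edge]
    (3,1)@(7, 3): e=[-12,0,36] → ·  [on edge]
    (1,3)@(3, 7): e=[4,16,4] → #
    (2,3)@(5, 7): e=[4,4,16] → #
    (3,3)@(7, 7): e=[4,-8,28] → ·
    (1,4)@(3, 9): e=[12,12,0] → #  [on edge]
    (2,4)@(5, 9): e=[12,0,12] → ·  [on edge]
    (1,5)@(3, 11): e=[20,8,-4] → ·
    (1,7)@(3, 15): e=[36,0,-12] → ·  [on edge]
    (2,7)@(5, 15): e=[36,-12,0] → ·  [on edge]
    (0,10)@(1, 21): e=[60,0,-36] → ·  [on edge]
    (3,10)@(7, 21): e=[60,-36,0] → ·  [on edge]
  covered (3 px):
    · · · ·
    · · · ·
    · · · ·
    · # # ·
    · # · ·
    · · · ·
    · · · ·
    · · · ·
    · · · ·
    · · · ·
    · · · ·
    · · · ·

Answer: [[1,3],[1,4],[1,5],[1,6],[2,7],[2,8],[2,9]]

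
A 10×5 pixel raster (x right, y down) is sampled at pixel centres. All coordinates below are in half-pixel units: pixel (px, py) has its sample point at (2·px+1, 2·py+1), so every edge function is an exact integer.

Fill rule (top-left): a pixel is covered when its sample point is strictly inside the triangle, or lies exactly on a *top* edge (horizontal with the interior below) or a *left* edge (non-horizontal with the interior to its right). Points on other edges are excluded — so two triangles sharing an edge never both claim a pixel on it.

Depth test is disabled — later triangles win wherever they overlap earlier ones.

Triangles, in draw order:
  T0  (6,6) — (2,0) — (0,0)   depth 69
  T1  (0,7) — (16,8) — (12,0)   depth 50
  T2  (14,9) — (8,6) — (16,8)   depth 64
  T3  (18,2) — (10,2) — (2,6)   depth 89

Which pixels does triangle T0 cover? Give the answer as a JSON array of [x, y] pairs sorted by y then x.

T0:
  2·area = 12  (B↔C swapped to make it positive)
  edge (6, 6)→(0, 0): d=(-6,-6) top-left  bias=+0
  edge (0, 0)→(2, 0): d=(2,0) top-left  bias=+0
  edge (2, 0)→(6, 6): d=(4,6) right/bottom  bias=-1
    (0,0)@(1, 1): e=[0,2,10] → X  [on edge]
    (1,0)@(3, 1): e=[12,2,-2] → .
    (0,1)@(1, 3): e=[-12,6,18] → .
    (1,1)@(3, 3): e=[0,6,6] → X  [on edge]
    (2,1)@(5, 3): e=[12,6,-6] → .
    (1,2)@(3, 5): e=[-12,10,14] → .
    (2,2)@(5, 5): e=[0,10,2] → X  [on edge]
    (3,2)@(7, 5): e=[12,10,-10] → .
    (2,3)@(5, 7): e=[-12,14,10] → .
    (3,3)@(7, 7): e=[0,14,-2] → .  [on edge]
    (4,4)@(9, 9): e=[0,18,-6] → .  [on edge]
  covered (3 px):
    X . . . . . . . . .
    . X . . . . . . . .
    . . X . . . . . . .
    . . . . . . . . . .
    . . . . . . . . . .
T1:
  2·area = 124  (B↔C swapped to make it positive)
  edge (0, 7)→(12, 0): d=(12,-7) top-left  bias=+0
  edge (12, 0)→(16, 8): d=(4,8) right/bottom  bias=-1
  edge (16, 8)→(0, 7): d=(-16,-1) top-left  bias=+0
    (5,0)@(11, 1): e=[5,12,107] → X
    (6,0)@(13, 1): e=[19,-4,109] → .
    (3,1)@(7, 3): e=[1,52,71] → X
    (4,1)@(9, 3): e=[15,36,73] → X
    (6,1)@(13, 3): e=[43,4,77] → X
    (7,1)@(15, 3): e=[57,-12,79] → .
    (2,2)@(5, 5): e=[11,76,37] → X
    (7,2)@(15, 5): e=[81,-4,47] → .
    (0,3)@(1, 7): e=[7,116,1] → X
    (1,3)@(3, 7): e=[21,100,3] → X
    (7,3)@(15, 7): e=[105,4,15] → X
    (8,3)@(17, 7): e=[119,-12,17] → .
  covered (18 px):
    . . . . . X . . . .
    . . . X X X X . . .
    . . X X X X X . . .
    X X X X X X X X . .
    . . . . . . . . . .
T2:
  2·area = 12
  edge (14, 9)→(8, 6): d=(-6,-3) top-left  bias=+0
  edge (8, 6)→(16, 8): d=(8,2) right/bottom  bias=-1
  edge (16, 8)→(14, 9): d=(-2,1) right/bottom  bias=-1
    (5,3)@(11, 7): e=[3,2,7] → X
    (6,3)@(13, 7): e=[9,-2,5] → .
    (5,4)@(11, 9): e=[-9,18,3] → .
  covered (1 px):
    . . . . . . . . . .
    . . . . . . . . . .
    . . . . . . . . . .
    . . . . . X . . . .
    . . . . . . . . . .
T3:
  2·area = 32  (B↔C swapped to make it positive)
  edge (18, 2)→(2, 6): d=(-16,4) right/bottom  bias=-1
  edge (2, 6)→(10, 2): d=(8,-4) top-left  bias=+0
  edge (10, 2)→(18, 2): d=(8,0) top-left  bias=+0
    (4,1)@(9, 3): e=[20,4,8] → X
    (5,1)@(11, 3): e=[12,12,8] → X
    (6,1)@(13, 3): e=[4,20,8] → X
    (7,1)@(15, 3): e=[-4,28,8] → .
    (2,2)@(5, 5): e=[4,4,24] → X
    (3,2)@(7, 5): e=[-4,12,24] → .
    (4,2)@(9, 5): e=[-12,20,24] → .
    (5,2)@(11, 5): e=[-20,28,24] → .
    (6,2)@(13, 5): e=[-28,36,24] → .
    (2,3)@(5, 7): e=[-28,20,40] → .
  covered (4 px):
    . . . . . . . . . .
    . . . . X X X . . .
    . . X . . . . . . .
    . . . . . . . . . .
    . . . . . . . . . .

Answer: [[0,0],[1,1],[2,2]]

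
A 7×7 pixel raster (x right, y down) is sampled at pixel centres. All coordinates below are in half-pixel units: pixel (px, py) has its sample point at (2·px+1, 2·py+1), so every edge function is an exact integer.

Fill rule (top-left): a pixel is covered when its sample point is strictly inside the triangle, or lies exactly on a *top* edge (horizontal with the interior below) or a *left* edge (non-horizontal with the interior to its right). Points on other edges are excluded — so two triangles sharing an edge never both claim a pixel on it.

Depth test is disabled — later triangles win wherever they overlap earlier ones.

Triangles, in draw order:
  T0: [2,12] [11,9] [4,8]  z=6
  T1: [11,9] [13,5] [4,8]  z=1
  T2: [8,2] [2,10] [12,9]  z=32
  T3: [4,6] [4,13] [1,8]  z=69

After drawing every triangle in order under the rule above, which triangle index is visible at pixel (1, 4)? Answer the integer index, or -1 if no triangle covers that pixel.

T0:
  2·area = 30  (B↔C swapped to make it positive)
  edge (2, 12)→(4, 8): d=(2,-4) top-left  bias=+0
  edge (4, 8)→(11, 9): d=(7,1) right/bottom  bias=-1
  edge (11, 9)→(2, 12): d=(-9,3) right/bottom  bias=-1
    (2,4)@(5, 9): e=[6,6,18] → X
    (3,4)@(7, 9): e=[14,4,12] → X
    (4,4)@(9, 9): e=[22,2,6] → X
    (5,4)@(11, 9): e=[30,0,0] → .  [on edge]
    (1,5)@(3, 11): e=[2,22,6] → X
    (2,5)@(5, 11): e=[10,20,0] → .  [on edge]
    (3,5)@(7, 11): e=[18,18,-6] → .
    (4,5)@(9, 11): e=[26,16,-12] → .
    (1,6)@(3, 13): e=[6,36,-12] → .
  covered (4 px):
    . . . . . . .
    . . . . . . .
    . . . . . . .
    . . . . . . .
    . . X X X . .
    . X . . . . .
    . . . . . . .
T1:
  2·area = 30  (B↔C swapped to make it positive)
  edge (11, 9)→(4, 8): d=(-7,-1) top-left  bias=+0
  edge (4, 8)→(13, 5): d=(9,-3) top-left  bias=+0
  edge (13, 5)→(11, 9): d=(-2,4) right/bottom  bias=-1
    (6,2)@(13, 5): e=[30,0,0] → .  [on edge]
    (3,3)@(7, 7): e=[10,0,20] → X  [on edge]
    (4,3)@(9, 7): e=[12,6,12] → X
    (5,3)@(11, 7): e=[14,12,4] → X
    (6,3)@(13, 7): e=[16,18,-4] → .
    (0,4)@(1, 9): e=[-10,0,40] → .  [on edge]
    (3,4)@(7, 9): e=[-4,18,16] → .
    (4,4)@(9, 9): e=[-2,24,8] → .
    (5,4)@(11, 9): e=[0,30,0] → .  [on edge]
    (4,6)@(9, 13): e=[-30,60,0] → .  [on edge]
  covered (3 px):
    . . . . . . .
    . . . . . . .
    . . . . . . .
    . . . X X X .
    . . . . . . .
    . . . . . . .
    . . . . . . .
T2:
  2·area = 74  (B↔C swapped to make it positive)
  edge (8, 2)→(12, 9): d=(4,7) right/bottom  bias=-1
  edge (12, 9)→(2, 10): d=(-10,1) right/bottom  bias=-1
  edge (2, 10)→(8, 2): d=(6,-8) top-left  bias=+0
    (3,2)@(7, 5): e=[19,45,10] → X
    (4,2)@(9, 5): e=[5,43,26] → X
    (5,2)@(11, 5): e=[-9,41,42] → .
    (2,3)@(5, 7): e=[41,27,6] → X
    (5,3)@(11, 7): e=[-1,21,54] → .
    (1,4)@(3, 9): e=[63,9,2] → X
    (5,4)@(11, 9): e=[7,1,66] → X
    (6,4)@(13, 9): e=[-7,-1,82] → .
    (1,5)@(3, 11): e=[71,-11,14] → .
    (2,5)@(5, 11): e=[57,-13,30] → .
    (3,5)@(7, 11): e=[43,-15,46] → .
    (4,5)@(9, 11): e=[29,-17,62] → .
  covered (10 px):
    . . . . . . .
    . . . . . . .
    . . . X X . .
    . . X X X . .
    . X X X X X .
    . . . . . . .
    . . . . . . .
T3:
  2·area = 21
  edge (4, 6)→(4, 13): d=(0,7) right/bottom  bias=-1
  edge (4, 13)→(1, 8): d=(-3,-5) top-left  bias=+0
  edge (1, 8)→(4, 6): d=(3,-2) top-left  bias=+0
    (1,3)@(3, 7): e=[7,13,1] → X
    (2,3)@(5, 7): e=[-7,23,5] → .
    (1,4)@(3, 9): e=[7,7,7] → X
    (2,4)@(5, 9): e=[-7,17,11] → .
    (1,5)@(3, 11): e=[7,1,13] → X
    (2,5)@(5, 11): e=[-7,11,17] → .
    (1,6)@(3, 13): e=[7,-5,19] → .
  covered (3 px):
    . . . . . . .
    . . . . . . .
    . . . . . . .
    . X . . . . .
    . X . . . . .
    . X . . . . .
    . . . . . . .

Z-buffer (winner per pixel, '.' = empty):
  . . . . . . .
  . . . . . . .
  . . . 2 2 . .
  . 3 2 2 2 1 .
  . 3 2 2 2 2 .
  . 3 . . . . .
  . . . . . . .

Result: 3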